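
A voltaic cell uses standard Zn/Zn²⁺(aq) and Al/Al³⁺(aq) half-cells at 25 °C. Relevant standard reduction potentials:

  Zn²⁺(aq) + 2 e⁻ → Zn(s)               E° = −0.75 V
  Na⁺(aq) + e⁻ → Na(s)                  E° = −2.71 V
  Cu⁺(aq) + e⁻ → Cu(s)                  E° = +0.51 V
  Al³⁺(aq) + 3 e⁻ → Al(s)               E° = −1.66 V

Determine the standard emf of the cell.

+0.91 V

Of the two couples in this cell, the one with the more positive reduction potential is reduced at the cathode: here that is Zn²⁺/Zn (−0.75 V); Al³⁺/Al (−1.66 V) is the anode.
E°cell = E°(cathode) − E°(anode) = −0.75 − (−1.66) = +0.91 V.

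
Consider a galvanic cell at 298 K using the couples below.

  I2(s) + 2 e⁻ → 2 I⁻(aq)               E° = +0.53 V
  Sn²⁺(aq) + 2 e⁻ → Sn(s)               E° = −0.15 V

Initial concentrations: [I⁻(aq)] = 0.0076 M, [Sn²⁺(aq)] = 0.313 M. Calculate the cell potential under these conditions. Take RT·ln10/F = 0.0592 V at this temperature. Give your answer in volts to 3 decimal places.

+0.820 V

The I₂/I⁻ couple has the more positive E°, so it is the cathode; Sn²⁺/Sn is the anode.
E°cell = E°cat − E°an = +0.53 − (−0.15) = +0.68 V; n = 2.
Balancing gives I2(s) + Sn(s) → 2 I⁻(aq) + Sn²⁺(aq); hence Q = [I⁻(aq)]^2·[Sn²⁺(aq)] = 1.81×10^−5 (log Q = −4.743).
By the Nernst equation, E = +0.68 − (0.0592/2)·(−4.743) = +0.820 V.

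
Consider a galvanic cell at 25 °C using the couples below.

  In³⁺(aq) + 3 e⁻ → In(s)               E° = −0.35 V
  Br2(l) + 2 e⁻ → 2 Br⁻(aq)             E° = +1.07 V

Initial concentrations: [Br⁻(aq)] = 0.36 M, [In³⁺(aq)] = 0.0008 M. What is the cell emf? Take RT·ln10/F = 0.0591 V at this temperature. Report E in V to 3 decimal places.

Br₂/Br⁻ is reduced (cathode, E° = +1.07 V) and In³⁺/In is oxidized (anode).
E°cell = E°cat − E°an = +1.07 − (−0.35) = +1.42 V; n = 6.
Balancing gives 3 Br2(l) + 2 In(s) → 6 Br⁻(aq) + 2 In³⁺(aq); hence Q = [Br⁻(aq)]^6·[In³⁺(aq)]^2 = 1.39×10^−9 (log Q = −8.856).
Applying E = E° − (RT ln10/nF)·log Q gives +1.42 − (0.0591/6)(−8.856) = +1.507 V.

+1.507 V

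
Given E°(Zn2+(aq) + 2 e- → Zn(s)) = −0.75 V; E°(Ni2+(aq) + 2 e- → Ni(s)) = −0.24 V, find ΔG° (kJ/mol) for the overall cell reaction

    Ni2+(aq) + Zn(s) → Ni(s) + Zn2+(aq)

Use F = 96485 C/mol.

In the reaction as written Ni2+(aq) is reduced, so the Ni²⁺/Ni couple is the cathode and Zn²⁺/Zn is the anode.
E°cell = −0.24 − (−0.75) = +0.51 V; balancing electrons gives n = 2.
ΔG° = −nFE°cell = −(2)(96485)(+0.51) J/mol = −98.4 kJ/mol.

−98.4 kJ/mol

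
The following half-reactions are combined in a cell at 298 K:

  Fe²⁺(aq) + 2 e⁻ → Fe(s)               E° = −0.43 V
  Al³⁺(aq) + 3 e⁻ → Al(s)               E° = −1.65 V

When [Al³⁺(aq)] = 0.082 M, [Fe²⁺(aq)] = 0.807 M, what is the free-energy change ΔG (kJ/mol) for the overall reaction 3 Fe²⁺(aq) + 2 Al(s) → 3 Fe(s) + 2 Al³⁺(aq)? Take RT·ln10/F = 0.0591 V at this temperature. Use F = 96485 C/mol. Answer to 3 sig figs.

The standard cell potential is −0.43 − (−1.65) = +1.22 V, with n = 6 electrons in the balanced equation.
The reaction quotient is [Al³⁺(aq)]^2 / [Fe²⁺(aq)]^3 = 0.0128; by Nernst, E = +1.22 − (0.0591/6)(−1.893) = +1.2386 V.
Finally ΔG = −nFE = −(6)(96485 C/mol)(+1.2386 V) = −717 kJ/mol.

−717 kJ/mol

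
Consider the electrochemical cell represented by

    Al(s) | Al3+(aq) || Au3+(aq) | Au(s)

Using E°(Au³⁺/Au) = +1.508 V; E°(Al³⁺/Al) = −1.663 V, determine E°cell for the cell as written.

+3.171 V

By convention the left-hand electrode in cell notation is the anode (oxidation) and the right-hand electrode is the cathode (reduction).
E°cell = E°(right) − E°(left) = +1.508 − (−1.663) = +3.171 V.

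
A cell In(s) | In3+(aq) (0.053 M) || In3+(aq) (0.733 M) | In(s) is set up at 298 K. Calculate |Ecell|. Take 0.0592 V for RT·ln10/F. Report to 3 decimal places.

0.023 V

For a concentration cell E°cell = 0, since both electrodes use the same couple.
The compartment with the higher In3+(aq) concentration (0.733 M) acts as the cathode; ions are reduced there and produced at the dilute (0.053 M) anode.
With n = 3, Ecell = −(0.0592/3)·log([dilute]/[conc]) = −(0.0592/3)·log(0.053/0.733) = +0.023 V.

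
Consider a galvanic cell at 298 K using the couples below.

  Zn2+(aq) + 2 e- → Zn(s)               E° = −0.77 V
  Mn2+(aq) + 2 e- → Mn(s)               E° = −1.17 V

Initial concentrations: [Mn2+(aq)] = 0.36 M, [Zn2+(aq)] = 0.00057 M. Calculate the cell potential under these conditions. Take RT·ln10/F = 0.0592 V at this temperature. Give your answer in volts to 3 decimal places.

Since E°(Zn²⁺/Zn) > E°(Mn²⁺/Mn), Zn²⁺/Zn serves as the cathode.
E°cell = E°cat − E°an = −0.77 − (−1.17) = +0.40 V; n = 2.
For the overall reaction Zn2+(aq) + Mn(s) → Zn(s) + Mn2+(aq), Q = [Mn2+(aq)] / [Zn2+(aq)] = 632, giving log Q = 2.800.
E = E° − (0.0592/n)·log Q = +0.40 − (0.0592/2)(2.800) = +0.317 V.

+0.317 V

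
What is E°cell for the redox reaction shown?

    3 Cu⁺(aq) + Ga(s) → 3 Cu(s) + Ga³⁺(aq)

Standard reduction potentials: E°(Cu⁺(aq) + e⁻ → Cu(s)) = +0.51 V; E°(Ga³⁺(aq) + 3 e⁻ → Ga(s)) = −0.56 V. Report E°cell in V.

+1.07 V

In the reaction as written, Cu⁺(aq) is reduced (cathode) and Ga³⁺(aq) is produced by oxidation at the anode.
E°cell = E°(cathode) − E°(anode) = +0.51 − (−0.56) = +1.07 V.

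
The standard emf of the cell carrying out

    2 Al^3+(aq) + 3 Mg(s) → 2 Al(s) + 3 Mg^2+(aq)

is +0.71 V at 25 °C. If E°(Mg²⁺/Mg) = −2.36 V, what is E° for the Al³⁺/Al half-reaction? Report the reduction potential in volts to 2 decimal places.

In the reaction as written the Al³⁺/Al couple is reduced (cathode) and Mg²⁺/Mg is oxidized (anode), so E°cell = E°(Al³⁺/Al) − E°(Mg²⁺/Mg).
E°(Al³⁺/Al) = E°cell + E°(anode) = +0.71 + (−2.36) = −1.65 V.

−1.65 V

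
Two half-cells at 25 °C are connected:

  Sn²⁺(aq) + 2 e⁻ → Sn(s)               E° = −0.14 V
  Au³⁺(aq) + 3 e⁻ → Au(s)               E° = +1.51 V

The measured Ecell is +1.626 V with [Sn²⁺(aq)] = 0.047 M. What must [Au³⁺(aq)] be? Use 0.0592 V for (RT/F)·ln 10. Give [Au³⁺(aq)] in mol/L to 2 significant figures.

Au³⁺/Au is the cathode (higher E°); E°cell = +1.51 − (−0.14) = +1.65 V with n = 6.
From the Nernst equation, log Q = n(E° − E)/0.0592 = 6·(+1.65 − (+1.626))/0.0592 = 2.432.
The balanced reaction is 2 Au³⁺(aq) + 3 Sn(s) → 2 Au(s) + 3 Sn²⁺(aq), so Q = [Sn²⁺(aq)]^3 / [Au³⁺(aq)]^2.
Isolating [Au³⁺(aq)] in Q = 10^{2.432} yields log [Au³⁺(aq)] = −3.208, i.e. 0.00062 M.

0.00062 M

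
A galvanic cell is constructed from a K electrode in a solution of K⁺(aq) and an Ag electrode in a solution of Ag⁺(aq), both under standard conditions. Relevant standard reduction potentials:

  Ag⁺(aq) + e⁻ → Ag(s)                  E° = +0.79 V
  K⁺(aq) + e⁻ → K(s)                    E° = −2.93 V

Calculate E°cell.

+3.72 V

Of the two couples in this cell, the one with the more positive reduction potential is reduced at the cathode: here that is Ag⁺/Ag (+0.79 V); K⁺/K (−2.93 V) is the anode.
E°cell = E°(cathode) − E°(anode) = +0.79 − (−2.93) = +3.72 V.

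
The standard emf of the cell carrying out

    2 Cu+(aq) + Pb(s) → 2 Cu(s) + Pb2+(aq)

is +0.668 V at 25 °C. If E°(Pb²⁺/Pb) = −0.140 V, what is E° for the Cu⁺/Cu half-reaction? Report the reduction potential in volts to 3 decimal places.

In the reaction as written the Cu⁺/Cu couple is reduced (cathode) and Pb²⁺/Pb is oxidized (anode), so E°cell = E°(Cu⁺/Cu) − E°(Pb²⁺/Pb).
E°(Cu⁺/Cu) = E°cell + E°(anode) = +0.668 + (−0.140) = +0.528 V.

+0.528 V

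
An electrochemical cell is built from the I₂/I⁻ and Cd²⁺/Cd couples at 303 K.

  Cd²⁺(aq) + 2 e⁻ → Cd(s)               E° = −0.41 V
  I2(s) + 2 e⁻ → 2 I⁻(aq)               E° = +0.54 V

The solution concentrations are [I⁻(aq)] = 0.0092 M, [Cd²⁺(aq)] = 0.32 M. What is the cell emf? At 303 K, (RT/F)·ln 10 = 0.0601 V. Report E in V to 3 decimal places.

I₂/I⁻ is reduced (cathode, E° = +0.54 V) and Cd²⁺/Cd is oxidized (anode).
E°cell = +0.54 − (−0.41) = +0.95 V, with n = 2 electrons transferred.
For the overall reaction I2(s) + Cd(s) → 2 I⁻(aq) + Cd²⁺(aq), Q = [I⁻(aq)]^2·[Cd²⁺(aq)] = 2.71×10^−5, giving log Q = −4.567.
By the Nernst equation, E = +0.95 − (0.0601/2)·(−4.567) = +1.087 V.

+1.087 V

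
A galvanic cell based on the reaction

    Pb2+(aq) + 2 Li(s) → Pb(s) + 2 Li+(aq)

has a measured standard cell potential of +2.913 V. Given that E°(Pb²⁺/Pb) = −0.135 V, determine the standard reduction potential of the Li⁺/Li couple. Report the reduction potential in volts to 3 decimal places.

In the reaction as written the Pb²⁺/Pb couple is reduced (cathode) and Li⁺/Li is oxidized (anode), so E°cell = E°(Pb²⁺/Pb) − E°(Li⁺/Li).
E°(Li⁺/Li) = E°(cathode) − E°cell = −0.135 − (+2.913) = −3.048 V.

−3.048 V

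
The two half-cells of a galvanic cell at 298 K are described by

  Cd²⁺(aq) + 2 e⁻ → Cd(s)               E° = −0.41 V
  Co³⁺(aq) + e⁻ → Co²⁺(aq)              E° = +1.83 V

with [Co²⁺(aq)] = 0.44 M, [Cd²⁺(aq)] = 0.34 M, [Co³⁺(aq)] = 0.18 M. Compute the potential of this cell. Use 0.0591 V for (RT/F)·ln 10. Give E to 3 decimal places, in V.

The Co³⁺/Co²⁺ couple has the more positive E°, so it is the cathode; Cd²⁺/Cd is the anode.
E°cell = E°cat − E°an = +1.83 − (−0.41) = +2.24 V; n = 2.
The balanced reaction is 2 Co³⁺(aq) + Cd(s) → 2 Co²⁺(aq) + Cd²⁺(aq), so Q = ([Co²⁺(aq)]^2·[Cd²⁺(aq)]) / [Co³⁺(aq)]^2 = 2.03 and log Q = 0.308.
By the Nernst equation, E = +2.24 − (0.0591/2)·(0.308) = +2.231 V.

+2.231 V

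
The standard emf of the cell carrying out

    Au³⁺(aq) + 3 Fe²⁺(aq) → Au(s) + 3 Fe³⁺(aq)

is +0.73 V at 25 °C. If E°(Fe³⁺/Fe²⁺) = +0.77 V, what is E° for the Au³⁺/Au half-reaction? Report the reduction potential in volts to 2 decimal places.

+1.50 V

In the reaction as written the Au³⁺/Au couple is reduced (cathode) and Fe³⁺/Fe²⁺ is oxidized (anode), so E°cell = E°(Au³⁺/Au) − E°(Fe³⁺/Fe²⁺).
E°(Au³⁺/Au) = E°cell + E°(anode) = +0.73 + (+0.77) = +1.50 V.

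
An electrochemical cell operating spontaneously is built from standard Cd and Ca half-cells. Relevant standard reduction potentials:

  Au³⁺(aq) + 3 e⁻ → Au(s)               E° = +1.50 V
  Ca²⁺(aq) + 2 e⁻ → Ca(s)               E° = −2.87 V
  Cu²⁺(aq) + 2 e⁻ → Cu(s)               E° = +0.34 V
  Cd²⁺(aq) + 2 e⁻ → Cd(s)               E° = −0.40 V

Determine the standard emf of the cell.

+2.47 V

The Cd²⁺/Cd couple has the higher E°, so Cd ion is reduced (cathode) and Ca is oxidized (anode).
E°cell = E°(cathode) − E°(anode) = −0.40 − (−2.87) = +2.47 V.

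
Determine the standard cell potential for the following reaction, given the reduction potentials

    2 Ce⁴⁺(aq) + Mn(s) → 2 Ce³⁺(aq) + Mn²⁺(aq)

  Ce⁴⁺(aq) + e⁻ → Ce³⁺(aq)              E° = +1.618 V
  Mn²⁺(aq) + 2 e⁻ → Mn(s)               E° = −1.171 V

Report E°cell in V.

Ce⁴⁺(aq) gains electrons, so the Ce⁴⁺/Ce³⁺ couple is the cathode; the Mn²⁺/Mn couple is the anode.
E°cell = E°(cathode) − E°(anode) = +1.618 − (−1.171) = +2.789 V.
The positive value indicates the reaction is spontaneous as written.

+2.789 V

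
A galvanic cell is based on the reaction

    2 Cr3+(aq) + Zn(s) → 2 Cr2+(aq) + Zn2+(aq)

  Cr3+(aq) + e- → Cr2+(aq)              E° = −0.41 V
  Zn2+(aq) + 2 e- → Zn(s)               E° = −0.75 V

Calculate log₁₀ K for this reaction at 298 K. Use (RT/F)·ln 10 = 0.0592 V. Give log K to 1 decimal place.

log K = 11.5

The Cr³⁺/Cr²⁺ couple is reduced (cathode); E°cell = −0.41 − (−0.75) = +0.34 V with n = 2.
At equilibrium E = 0, so log K = nE°cell / 0.0592 = (2)(+0.34) / 0.0592 = 11.5.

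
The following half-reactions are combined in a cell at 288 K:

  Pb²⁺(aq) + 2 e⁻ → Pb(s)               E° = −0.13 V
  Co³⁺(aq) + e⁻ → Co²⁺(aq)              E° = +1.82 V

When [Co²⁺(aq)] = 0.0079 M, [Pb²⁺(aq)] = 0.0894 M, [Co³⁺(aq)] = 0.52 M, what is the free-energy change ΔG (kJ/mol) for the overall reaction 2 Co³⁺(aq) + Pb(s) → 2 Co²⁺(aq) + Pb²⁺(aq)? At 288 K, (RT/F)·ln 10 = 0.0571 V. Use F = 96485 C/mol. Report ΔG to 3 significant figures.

With Co³⁺/Co²⁺ reduced at the cathode, E°cell = +1.82 − (−0.13) = +1.95 V and n = 2.
Here Q = ([Co²⁺(aq)]^2·[Pb²⁺(aq)]) / [Co³⁺(aq)]^2 = 2.06×10^−5 (log Q = −4.685), giving E = +1.95 − (0.0571/2)·(−4.685) = +2.0838 V.
Then ΔG = −nFE = −2 × 96485 × +2.0838 J/mol = −402 kJ/mol.

−402 kJ/mol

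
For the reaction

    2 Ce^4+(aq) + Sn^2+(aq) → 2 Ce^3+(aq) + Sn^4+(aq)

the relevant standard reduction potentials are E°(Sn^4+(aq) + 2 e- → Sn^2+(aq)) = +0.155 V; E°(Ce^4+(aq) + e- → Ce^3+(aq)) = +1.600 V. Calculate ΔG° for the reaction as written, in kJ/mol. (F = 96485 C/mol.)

−279 kJ/mol

In the reaction as written Ce^4+(aq) is reduced, so the Ce⁴⁺/Ce³⁺ couple is the cathode and Sn⁴⁺/Sn²⁺ is the anode.
E°cell = +1.600 − (+0.155) = +1.445 V; balancing electrons gives n = 2.
ΔG° = −nFE°cell = −(2)(96485)(+1.445) J/mol = −279 kJ/mol.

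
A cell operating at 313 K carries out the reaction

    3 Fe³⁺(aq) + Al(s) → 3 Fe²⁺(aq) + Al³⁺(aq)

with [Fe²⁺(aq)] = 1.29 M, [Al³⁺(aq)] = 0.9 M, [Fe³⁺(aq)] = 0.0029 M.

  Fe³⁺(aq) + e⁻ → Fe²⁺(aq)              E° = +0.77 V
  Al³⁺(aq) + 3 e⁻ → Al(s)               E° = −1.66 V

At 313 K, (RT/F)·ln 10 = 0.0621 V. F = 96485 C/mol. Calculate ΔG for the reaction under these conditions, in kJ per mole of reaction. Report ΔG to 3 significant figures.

−656 kJ/mol

With Fe³⁺/Fe²⁺ reduced at the cathode, E°cell = +0.77 − (−1.66) = +2.43 V and n = 3.
Here Q = ([Fe²⁺(aq)]^3·[Al³⁺(aq)]) / [Fe³⁺(aq)]^3 = 7.92×10^7 (log Q = 7.899), giving E = +2.43 − (0.0621/3)·(7.899) = +2.2665 V.
ΔG = −nFE = −(3)(96485)(+2.2665) J/mol = −656 kJ/mol.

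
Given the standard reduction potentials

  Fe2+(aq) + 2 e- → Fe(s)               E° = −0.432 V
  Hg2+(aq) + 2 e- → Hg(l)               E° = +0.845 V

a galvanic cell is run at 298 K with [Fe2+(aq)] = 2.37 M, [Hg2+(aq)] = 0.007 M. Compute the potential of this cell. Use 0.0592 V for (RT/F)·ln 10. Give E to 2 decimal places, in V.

Since E°(Hg²⁺/Hg) > E°(Fe²⁺/Fe), Hg²⁺/Hg serves as the cathode.
E°cell = +0.845 − (−0.432) = +1.277 V, with n = 2 electrons transferred.
Balancing gives Hg2+(aq) + Fe(s) → Hg(l) + Fe2+(aq); hence Q = [Fe2+(aq)] / [Hg2+(aq)] = 339 (log Q = 2.530).
By the Nernst equation, E = +1.277 − (0.0592/2)·(2.530) = +1.20 V.

+1.20 V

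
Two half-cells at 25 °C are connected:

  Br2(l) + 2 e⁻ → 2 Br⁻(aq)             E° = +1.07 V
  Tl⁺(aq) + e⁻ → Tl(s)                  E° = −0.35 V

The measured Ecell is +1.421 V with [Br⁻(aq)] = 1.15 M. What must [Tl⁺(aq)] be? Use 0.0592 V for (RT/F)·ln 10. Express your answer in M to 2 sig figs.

The Br₂/Br⁻ couple has the larger reduction potential, so it is the cathode: E°cell = +1.07 − (−0.35) = +1.42 V and n = 2.
From the Nernst equation, log Q = n(E° − E)/0.0592 = 2·(+1.42 − (+1.421))/0.0592 = −0.034.
The balanced reaction is Br2(l) + 2 Tl(s) → 2 Br⁻(aq) + 2 Tl⁺(aq), so Q = [Br⁻(aq)]^2·[Tl⁺(aq)]^2.
Substituting the known concentrations and solving, log [Tl⁺(aq)] = −0.078 and [Tl⁺(aq)] = 0.84 M.

0.84 M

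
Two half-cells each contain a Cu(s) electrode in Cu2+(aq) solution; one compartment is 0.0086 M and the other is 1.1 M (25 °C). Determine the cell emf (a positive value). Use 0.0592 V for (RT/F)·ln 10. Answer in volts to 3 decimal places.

0.062 V

For a concentration cell E°cell = 0, since both electrodes use the same couple.
The compartment with the higher Cu2+(aq) concentration (1.1 M) acts as the cathode; ions are reduced there and produced at the dilute (0.0086 M) anode.
With n = 2, Ecell = −(0.0592/2)·log([dilute]/[conc]) = −(0.0592/2)·log(0.0086/1.1) = +0.062 V.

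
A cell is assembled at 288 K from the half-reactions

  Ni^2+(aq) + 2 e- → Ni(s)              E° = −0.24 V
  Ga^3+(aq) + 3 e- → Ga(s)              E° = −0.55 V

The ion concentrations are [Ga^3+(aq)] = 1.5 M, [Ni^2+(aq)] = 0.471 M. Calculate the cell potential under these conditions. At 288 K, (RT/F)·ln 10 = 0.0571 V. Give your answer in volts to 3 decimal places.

The Ni²⁺/Ni couple has the more positive E°, so it is the cathode; Ga³⁺/Ga is the anode.
E°cell = −0.24 − (−0.55) = +0.31 V, with n = 6 electrons transferred.
For the overall reaction 3 Ni^2+(aq) + 2 Ga(s) → 3 Ni(s) + 2 Ga^3+(aq), Q = [Ga^3+(aq)]^2 / [Ni^2+(aq)]^3 = 21.5, giving log Q = 1.333.
Applying E = E° − (RT ln10/nF)·log Q gives +0.31 − (0.0571/6)(1.333) = +0.297 V.

+0.297 V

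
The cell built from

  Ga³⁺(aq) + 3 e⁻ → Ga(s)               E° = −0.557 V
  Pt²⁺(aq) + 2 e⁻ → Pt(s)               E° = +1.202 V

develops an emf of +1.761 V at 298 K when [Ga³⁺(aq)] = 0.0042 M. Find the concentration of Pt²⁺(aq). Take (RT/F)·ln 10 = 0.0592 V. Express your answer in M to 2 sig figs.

Pt²⁺/Pt is the cathode (higher E°); E°cell = +1.202 − (−0.557) = +1.759 V with n = 6.
Rearranging E = E° − (0.0592/n)·log Q gives log Q = 6(+1.759 − (+1.761))/0.0592 = −0.203.
For 3 Pt²⁺(aq) + 2 Ga(s) → 3 Pt(s) + 2 Ga³⁺(aq), the reaction quotient is Q = [Ga³⁺(aq)]^2 / [Pt²⁺(aq)]^3.
Substituting the known concentrations and solving, log [Pt²⁺(aq)] = −1.517 and [Pt²⁺(aq)] = 0.030 M.

0.030 M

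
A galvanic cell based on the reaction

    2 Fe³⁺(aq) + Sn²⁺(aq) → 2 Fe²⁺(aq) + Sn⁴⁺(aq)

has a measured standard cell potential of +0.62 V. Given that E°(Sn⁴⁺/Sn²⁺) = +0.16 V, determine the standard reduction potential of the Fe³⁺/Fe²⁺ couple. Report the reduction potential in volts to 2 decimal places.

+0.78 V

In the reaction as written the Fe³⁺/Fe²⁺ couple is reduced (cathode) and Sn⁴⁺/Sn²⁺ is oxidized (anode), so E°cell = E°(Fe³⁺/Fe²⁺) − E°(Sn⁴⁺/Sn²⁺).
E°(Fe³⁺/Fe²⁺) = E°cell + E°(anode) = +0.62 + (+0.16) = +0.78 V.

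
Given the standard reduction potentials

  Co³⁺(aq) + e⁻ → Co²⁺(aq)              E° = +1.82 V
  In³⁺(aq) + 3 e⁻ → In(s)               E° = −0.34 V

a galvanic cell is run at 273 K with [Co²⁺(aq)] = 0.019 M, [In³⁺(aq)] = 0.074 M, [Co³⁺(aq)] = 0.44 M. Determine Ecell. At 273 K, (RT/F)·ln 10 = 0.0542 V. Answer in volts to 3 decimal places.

+2.254 V

The Co³⁺/Co²⁺ couple has the more positive E°, so it is the cathode; In³⁺/In is the anode.
E°cell = E°cat − E°an = +1.82 − (−0.34) = +2.16 V; n = 3.
For the overall reaction 3 Co³⁺(aq) + In(s) → 3 Co²⁺(aq) + In³⁺(aq), Q = ([Co²⁺(aq)]^3·[In³⁺(aq)]) / [Co³⁺(aq)]^3 = 5.96×10^−6, giving log Q = −5.225.
By the Nernst equation, E = +2.16 − (0.0542/3)·(−5.225) = +2.254 V.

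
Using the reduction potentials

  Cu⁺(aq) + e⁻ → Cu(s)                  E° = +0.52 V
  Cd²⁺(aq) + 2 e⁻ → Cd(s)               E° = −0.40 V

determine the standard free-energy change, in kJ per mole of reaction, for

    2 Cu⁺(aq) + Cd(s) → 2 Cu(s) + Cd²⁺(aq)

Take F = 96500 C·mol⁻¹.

In the reaction as written Cu⁺(aq) is reduced, so the Cu⁺/Cu couple is the cathode and Cd²⁺/Cd is the anode.
E°cell = +0.52 − (−0.40) = +0.92 V; balancing electrons gives n = 2.
ΔG° = −nFE°cell = −(2)(96500)(+0.92) J/mol = −178 kJ/mol.

−178 kJ/mol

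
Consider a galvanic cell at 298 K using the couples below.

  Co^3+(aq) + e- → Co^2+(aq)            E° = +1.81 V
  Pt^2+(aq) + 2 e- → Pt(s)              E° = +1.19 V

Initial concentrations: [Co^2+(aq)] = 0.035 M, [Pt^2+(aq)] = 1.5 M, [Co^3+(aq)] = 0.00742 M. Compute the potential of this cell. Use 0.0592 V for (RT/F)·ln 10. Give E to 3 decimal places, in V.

Co³⁺/Co²⁺ is reduced (cathode, E° = +1.81 V) and Pt²⁺/Pt is oxidized (anode).
E°cell = +1.81 − (+1.19) = +0.62 V, with n = 2 electrons transferred.
For the overall reaction 2 Co^3+(aq) + Pt(s) → 2 Co^2+(aq) + Pt^2+(aq), Q = ([Co^2+(aq)]^2·[Pt^2+(aq)]) / [Co^3+(aq)]^2 = 33.4, giving log Q = 1.523.
E = E° − (0.0592/n)·log Q = +0.62 − (0.0592/2)(1.523) = +0.575 V.

+0.575 V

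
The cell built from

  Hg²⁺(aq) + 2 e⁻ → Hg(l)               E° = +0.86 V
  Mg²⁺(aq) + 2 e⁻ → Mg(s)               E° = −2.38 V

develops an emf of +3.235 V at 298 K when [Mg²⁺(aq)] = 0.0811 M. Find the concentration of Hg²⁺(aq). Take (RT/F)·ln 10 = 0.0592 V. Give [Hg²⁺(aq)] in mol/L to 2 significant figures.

With Hg²⁺/Hg at the cathode and Mg²⁺/Mg at the anode, E°cell = +0.86 − (−2.38) = +3.24 V (n = 2).
Rearranging E = E° − (0.0592/n)·log Q gives log Q = 2(+3.24 − (+3.235))/0.0592 = 0.169.
For Hg²⁺(aq) + Mg(s) → Hg(l) + Mg²⁺(aq), the reaction quotient is Q = [Mg²⁺(aq)] / [Hg²⁺(aq)].
Isolating [Hg²⁺(aq)] in Q = 10^{0.169} yields log [Hg²⁺(aq)] = −1.260, i.e. 0.055 M.

0.055 M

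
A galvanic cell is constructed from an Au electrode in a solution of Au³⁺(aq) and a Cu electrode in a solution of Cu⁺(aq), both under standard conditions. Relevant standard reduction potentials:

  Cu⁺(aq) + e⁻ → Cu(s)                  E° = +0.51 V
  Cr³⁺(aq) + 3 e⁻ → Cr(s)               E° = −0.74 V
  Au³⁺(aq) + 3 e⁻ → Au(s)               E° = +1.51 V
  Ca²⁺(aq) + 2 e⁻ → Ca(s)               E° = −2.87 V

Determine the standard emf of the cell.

Of the two couples in this cell, the one with the more positive reduction potential is reduced at the cathode: here that is Au³⁺/Au (+1.51 V); Cu⁺/Cu (+0.51 V) is the anode.
E°cell = E°(cathode) − E°(anode) = +1.51 − (+0.51) = +1.00 V.

+1.00 V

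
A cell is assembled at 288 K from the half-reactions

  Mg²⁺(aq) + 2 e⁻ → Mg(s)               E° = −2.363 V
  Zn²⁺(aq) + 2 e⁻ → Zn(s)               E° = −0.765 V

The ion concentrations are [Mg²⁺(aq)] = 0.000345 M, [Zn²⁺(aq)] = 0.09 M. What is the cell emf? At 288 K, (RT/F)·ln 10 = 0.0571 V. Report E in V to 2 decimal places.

+1.67 V

Zn²⁺/Zn is reduced (cathode, E° = −0.765 V) and Mg²⁺/Mg is oxidized (anode).
E°cell = E°cat − E°an = −0.765 − (−2.363) = +1.598 V; n = 2.
Balancing gives Zn²⁺(aq) + Mg(s) → Zn(s) + Mg²⁺(aq); hence Q = [Mg²⁺(aq)] / [Zn²⁺(aq)] = 0.00383 (log Q = −2.416).
By the Nernst equation, E = +1.598 − (0.0571/2)·(−2.416) = +1.67 V.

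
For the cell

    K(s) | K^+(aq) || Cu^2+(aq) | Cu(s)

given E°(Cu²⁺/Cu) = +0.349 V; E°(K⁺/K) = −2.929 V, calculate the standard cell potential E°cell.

By convention the left-hand electrode in cell notation is the anode (oxidation) and the right-hand electrode is the cathode (reduction).
E°cell = E°(right) − E°(left) = +0.349 − (−2.929) = +3.278 V.

+3.278 V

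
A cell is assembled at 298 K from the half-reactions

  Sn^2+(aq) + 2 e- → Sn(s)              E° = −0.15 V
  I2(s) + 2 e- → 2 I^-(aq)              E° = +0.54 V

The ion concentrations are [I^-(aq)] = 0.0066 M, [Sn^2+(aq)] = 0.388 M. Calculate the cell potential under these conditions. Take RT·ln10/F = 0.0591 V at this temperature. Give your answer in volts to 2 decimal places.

Since E°(I₂/I⁻) > E°(Sn²⁺/Sn), I₂/I⁻ serves as the cathode.
The standard potential is +0.54 − (−0.15) = +0.69 V and the balanced reaction transfers n = 2 electrons.
For the overall reaction I2(s) + Sn(s) → 2 I^-(aq) + Sn^2+(aq), Q = [I^-(aq)]^2·[Sn^2+(aq)] = 1.69×10^−5, giving log Q = −4.772.
E = E° − (0.0591/n)·log Q = +0.69 − (0.0591/2)(−4.772) = +0.83 V.

+0.83 V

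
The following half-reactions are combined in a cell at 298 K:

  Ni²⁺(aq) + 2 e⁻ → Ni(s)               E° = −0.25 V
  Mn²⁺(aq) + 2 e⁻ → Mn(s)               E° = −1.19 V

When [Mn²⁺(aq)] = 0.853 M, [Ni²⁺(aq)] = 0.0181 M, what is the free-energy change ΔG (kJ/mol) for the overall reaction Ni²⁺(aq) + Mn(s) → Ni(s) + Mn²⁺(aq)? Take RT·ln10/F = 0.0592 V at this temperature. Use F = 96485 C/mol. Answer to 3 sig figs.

−172 kJ/mol

The standard cell potential is −0.25 − (−1.19) = +0.94 V, with n = 2 electrons in the balanced equation.
Here Q = [Mn²⁺(aq)] / [Ni²⁺(aq)] = 47.1 (log Q = 1.673), giving E = +0.94 − (0.0592/2)·(1.673) = +0.8905 V.
Finally ΔG = −nFE = −(2)(96485 C/mol)(+0.8905 V) = −172 kJ/mol.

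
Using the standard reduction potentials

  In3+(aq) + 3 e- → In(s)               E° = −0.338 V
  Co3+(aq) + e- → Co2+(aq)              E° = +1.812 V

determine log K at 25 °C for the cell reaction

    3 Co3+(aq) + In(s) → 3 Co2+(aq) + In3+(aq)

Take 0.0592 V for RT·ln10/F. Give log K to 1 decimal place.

The Co³⁺/Co²⁺ couple is reduced (cathode); E°cell = +1.812 − (−0.338) = +2.150 V with n = 3.
At equilibrium E = 0, so log K = nE°cell / 0.0592 = (3)(+2.150) / 0.0592 = 109.0.

log K = 109.0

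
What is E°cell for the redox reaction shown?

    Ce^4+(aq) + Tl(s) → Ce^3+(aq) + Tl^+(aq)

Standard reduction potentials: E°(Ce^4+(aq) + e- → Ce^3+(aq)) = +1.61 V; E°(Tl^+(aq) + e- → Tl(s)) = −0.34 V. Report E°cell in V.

In the reaction as written, Ce^4+(aq) is reduced (cathode) and Tl^+(aq) is produced by oxidation at the anode.
E°cell = E°(cathode) − E°(anode) = +1.61 − (−0.34) = +1.95 V.

+1.95 V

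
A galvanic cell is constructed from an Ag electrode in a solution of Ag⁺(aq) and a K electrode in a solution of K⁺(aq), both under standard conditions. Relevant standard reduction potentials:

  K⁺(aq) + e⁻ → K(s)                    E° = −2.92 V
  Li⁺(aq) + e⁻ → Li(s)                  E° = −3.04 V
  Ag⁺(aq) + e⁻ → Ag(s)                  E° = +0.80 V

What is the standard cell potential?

+3.72 V

Of the two couples in this cell, the one with the more positive reduction potential is reduced at the cathode: here that is Ag⁺/Ag (+0.80 V); K⁺/K (−2.92 V) is the anode.
E°cell = E°(cathode) − E°(anode) = +0.80 − (−2.92) = +3.72 V.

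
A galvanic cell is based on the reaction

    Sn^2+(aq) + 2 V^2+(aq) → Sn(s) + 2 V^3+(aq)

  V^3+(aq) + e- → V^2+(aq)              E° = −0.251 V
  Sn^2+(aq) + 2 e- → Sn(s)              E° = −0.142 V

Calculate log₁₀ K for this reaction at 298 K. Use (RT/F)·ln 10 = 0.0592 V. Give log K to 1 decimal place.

log K = 3.7

The Sn²⁺/Sn couple is reduced (cathode); E°cell = −0.142 − (−0.251) = +0.109 V with n = 2.
At equilibrium E = 0, so log K = nE°cell / 0.0592 = (2)(+0.109) / 0.0592 = 3.7.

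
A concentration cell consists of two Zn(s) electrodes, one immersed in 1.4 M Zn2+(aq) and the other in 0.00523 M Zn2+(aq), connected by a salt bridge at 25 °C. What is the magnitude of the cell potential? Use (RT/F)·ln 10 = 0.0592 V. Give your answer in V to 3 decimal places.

0.072 V

For a concentration cell E°cell = 0, since both electrodes use the same couple.
The compartment with the higher Zn2+(aq) concentration (1.4 M) acts as the cathode; ions are reduced there and produced at the dilute (0.00523 M) anode.
With n = 2, Ecell = −(0.0592/2)·log([dilute]/[conc]) = −(0.0592/2)·log(0.00523/1.4) = +0.072 V.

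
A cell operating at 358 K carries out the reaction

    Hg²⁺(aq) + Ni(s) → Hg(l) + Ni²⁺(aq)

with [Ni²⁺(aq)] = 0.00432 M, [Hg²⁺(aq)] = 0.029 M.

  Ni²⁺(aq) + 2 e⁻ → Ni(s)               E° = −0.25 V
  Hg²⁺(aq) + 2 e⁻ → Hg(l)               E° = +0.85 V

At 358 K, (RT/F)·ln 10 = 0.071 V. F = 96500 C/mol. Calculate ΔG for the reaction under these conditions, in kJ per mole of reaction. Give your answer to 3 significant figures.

−218 kJ/mol

The standard cell potential is +0.85 − (−0.25) = +1.10 V, with n = 2 electrons in the balanced equation.
Here Q = [Ni²⁺(aq)] / [Hg²⁺(aq)] = 0.149 (log Q = −0.827), giving E = +1.10 − (0.071/2)·(−0.827) = +1.1294 V.
Finally ΔG = −nFE = −(2)(96500 C/mol)(+1.1294 V) = −218 kJ/mol.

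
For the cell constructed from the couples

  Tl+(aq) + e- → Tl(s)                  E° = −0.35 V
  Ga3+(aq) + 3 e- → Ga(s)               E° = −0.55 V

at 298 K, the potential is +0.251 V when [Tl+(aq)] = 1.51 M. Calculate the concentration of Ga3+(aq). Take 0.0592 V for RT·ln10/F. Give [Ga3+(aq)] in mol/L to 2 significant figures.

The Tl⁺/Tl couple has the larger reduction potential, so it is the cathode: E°cell = −0.35 − (−0.55) = +0.20 V and n = 3.
From the Nernst equation, log Q = n(E° − E)/0.0592 = 3·(+0.20 − (+0.251))/0.0592 = −2.584.
The balanced reaction is 3 Tl+(aq) + Ga(s) → 3 Tl(s) + Ga3+(aq), so Q = [Ga3+(aq)] / [Tl+(aq)]^3.
Substituting the known concentrations and solving, log [Ga3+(aq)] = −2.047 and [Ga3+(aq)] = 0.0090 M.

0.0090 M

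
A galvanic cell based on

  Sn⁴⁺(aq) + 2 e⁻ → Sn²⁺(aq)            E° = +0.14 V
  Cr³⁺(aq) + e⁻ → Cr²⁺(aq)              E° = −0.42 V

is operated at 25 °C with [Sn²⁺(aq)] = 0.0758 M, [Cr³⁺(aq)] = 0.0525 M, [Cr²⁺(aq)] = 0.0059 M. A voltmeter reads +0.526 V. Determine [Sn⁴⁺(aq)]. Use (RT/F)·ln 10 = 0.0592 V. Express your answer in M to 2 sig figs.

0.43 M

With Sn⁴⁺/Sn²⁺ at the cathode and Cr³⁺/Cr²⁺ at the anode, E°cell = +0.14 − (−0.42) = +0.56 V (n = 2).
Rearranging E = E° − (0.0592/n)·log Q gives log Q = 2(+0.56 − (+0.526))/0.0592 = 1.149.
For Sn⁴⁺(aq) + 2 Cr²⁺(aq) → Sn²⁺(aq) + 2 Cr³⁺(aq), the reaction quotient is Q = ([Sn²⁺(aq)]·[Cr³⁺(aq)]^2) / ([Sn⁴⁺(aq)]·[Cr²⁺(aq)]^2).
Solving for the unknown gives log [Sn⁴⁺(aq)] = −0.371, so [Sn⁴⁺(aq)] ≈ 0.43 M.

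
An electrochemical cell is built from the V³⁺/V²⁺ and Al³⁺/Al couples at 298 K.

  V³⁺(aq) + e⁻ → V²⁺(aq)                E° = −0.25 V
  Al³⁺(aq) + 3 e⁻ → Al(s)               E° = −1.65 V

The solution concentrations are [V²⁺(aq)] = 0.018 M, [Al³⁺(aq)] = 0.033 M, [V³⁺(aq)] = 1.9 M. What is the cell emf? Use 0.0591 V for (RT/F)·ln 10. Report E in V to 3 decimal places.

Since E°(V³⁺/V²⁺) > E°(Al³⁺/Al), V³⁺/V²⁺ serves as the cathode.
E°cell = −0.25 − (−1.65) = +1.40 V, with n = 3 electrons transferred.
Balancing gives 3 V³⁺(aq) + Al(s) → 3 V²⁺(aq) + Al³⁺(aq); hence Q = ([V²⁺(aq)]^3·[Al³⁺(aq)]) / [V³⁺(aq)]^3 = 2.81×10^−8 (log Q = −7.552).
Applying E = E° − (RT ln10/nF)·log Q gives +1.40 − (0.0591/3)(−7.552) = +1.549 V.

+1.549 V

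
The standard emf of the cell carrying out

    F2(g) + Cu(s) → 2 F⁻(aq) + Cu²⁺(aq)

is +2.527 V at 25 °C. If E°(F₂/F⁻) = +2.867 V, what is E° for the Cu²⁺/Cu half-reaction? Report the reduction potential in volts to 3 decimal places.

+0.340 V

In the reaction as written the F₂/F⁻ couple is reduced (cathode) and Cu²⁺/Cu is oxidized (anode), so E°cell = E°(F₂/F⁻) − E°(Cu²⁺/Cu).
E°(Cu²⁺/Cu) = E°(cathode) − E°cell = +2.867 − (+2.527) = +0.340 V.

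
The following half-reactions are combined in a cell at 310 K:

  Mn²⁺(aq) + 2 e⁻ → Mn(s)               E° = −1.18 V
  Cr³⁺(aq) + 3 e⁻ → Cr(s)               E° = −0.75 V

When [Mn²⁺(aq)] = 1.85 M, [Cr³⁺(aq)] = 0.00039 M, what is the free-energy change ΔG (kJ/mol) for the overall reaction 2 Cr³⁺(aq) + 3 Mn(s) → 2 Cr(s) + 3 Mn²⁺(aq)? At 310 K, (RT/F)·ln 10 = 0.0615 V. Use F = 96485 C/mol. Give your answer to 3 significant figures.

−204 kJ/mol

With Cr³⁺/Cr reduced at the cathode, E°cell = −0.75 − (−1.18) = +0.43 V and n = 6.
The reaction quotient is [Mn²⁺(aq)]^3 / [Cr³⁺(aq)]^2 = 4.16×10^7; by Nernst, E = +0.43 − (0.0615/6)(7.619) = +0.3519 V.
Finally ΔG = −nFE = −(6)(96485 C/mol)(+0.3519 V) = −204 kJ/mol.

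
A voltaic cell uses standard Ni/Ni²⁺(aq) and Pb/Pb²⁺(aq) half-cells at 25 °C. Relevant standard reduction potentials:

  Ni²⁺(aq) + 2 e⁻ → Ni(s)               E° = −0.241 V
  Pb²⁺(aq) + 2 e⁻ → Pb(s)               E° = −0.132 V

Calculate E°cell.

+0.109 V

Of the two couples in this cell, the one with the more positive reduction potential is reduced at the cathode: here that is Pb²⁺/Pb (−0.132 V); Ni²⁺/Ni (−0.241 V) is the anode.
E°cell = E°(cathode) − E°(anode) = −0.132 − (−0.241) = +0.109 V.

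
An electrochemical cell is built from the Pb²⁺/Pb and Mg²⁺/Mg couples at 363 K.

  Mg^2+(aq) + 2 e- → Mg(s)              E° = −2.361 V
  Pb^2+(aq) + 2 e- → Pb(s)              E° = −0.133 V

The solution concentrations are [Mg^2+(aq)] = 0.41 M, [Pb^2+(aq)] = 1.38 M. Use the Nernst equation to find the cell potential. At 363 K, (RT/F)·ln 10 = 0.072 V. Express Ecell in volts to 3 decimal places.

Since E°(Pb²⁺/Pb) > E°(Mg²⁺/Mg), Pb²⁺/Pb serves as the cathode.
The standard potential is −0.133 − (−2.361) = +2.228 V and the balanced reaction transfers n = 2 electrons.
For the overall reaction Pb^2+(aq) + Mg(s) → Pb(s) + Mg^2+(aq), Q = [Mg^2+(aq)] / [Pb^2+(aq)] = 0.297, giving log Q = −0.527.
By the Nernst equation, E = +2.228 − (0.072/2)·(−0.527) = +2.247 V.

+2.247 V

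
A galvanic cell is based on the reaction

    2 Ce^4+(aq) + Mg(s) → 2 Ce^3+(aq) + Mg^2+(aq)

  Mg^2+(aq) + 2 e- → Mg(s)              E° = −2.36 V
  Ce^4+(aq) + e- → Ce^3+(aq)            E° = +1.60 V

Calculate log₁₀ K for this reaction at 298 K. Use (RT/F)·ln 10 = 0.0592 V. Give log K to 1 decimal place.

The Ce⁴⁺/Ce³⁺ couple is reduced (cathode); E°cell = +1.60 − (−2.36) = +3.96 V with n = 2.
At equilibrium E = 0, so log K = nE°cell / 0.0592 = (2)(+3.96) / 0.0592 = 133.8.

log K = 133.8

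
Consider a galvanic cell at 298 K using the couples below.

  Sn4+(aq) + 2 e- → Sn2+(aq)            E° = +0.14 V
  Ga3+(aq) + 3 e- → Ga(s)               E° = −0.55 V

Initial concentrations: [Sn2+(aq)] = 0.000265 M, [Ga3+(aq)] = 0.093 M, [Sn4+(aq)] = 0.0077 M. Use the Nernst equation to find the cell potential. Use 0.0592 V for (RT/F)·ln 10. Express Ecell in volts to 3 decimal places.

+0.754 V

Since E°(Sn⁴⁺/Sn²⁺) > E°(Ga³⁺/Ga), Sn⁴⁺/Sn²⁺ serves as the cathode.
E°cell = E°cat − E°an = +0.14 − (−0.55) = +0.69 V; n = 6.
Balancing gives 3 Sn4+(aq) + 2 Ga(s) → 3 Sn2+(aq) + 2 Ga3+(aq); hence Q = ([Sn2+(aq)]^3·[Ga3+(aq)]^2) / [Sn4+(aq)]^3 = 3.53×10^−7 (log Q = −6.453).
By the Nernst equation, E = +0.69 − (0.0592/6)·(−6.453) = +0.754 V.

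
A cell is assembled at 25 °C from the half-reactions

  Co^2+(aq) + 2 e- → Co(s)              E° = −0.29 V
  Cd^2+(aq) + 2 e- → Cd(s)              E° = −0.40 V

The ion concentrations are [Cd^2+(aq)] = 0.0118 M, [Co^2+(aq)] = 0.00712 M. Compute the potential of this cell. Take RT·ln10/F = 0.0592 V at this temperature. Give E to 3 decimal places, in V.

+0.104 V

The Co²⁺/Co couple has the more positive E°, so it is the cathode; Cd²⁺/Cd is the anode.
The standard potential is −0.29 − (−0.40) = +0.11 V and the balanced reaction transfers n = 2 electrons.
The balanced reaction is Co^2+(aq) + Cd(s) → Co(s) + Cd^2+(aq), so Q = [Cd^2+(aq)] / [Co^2+(aq)] = 1.66 and log Q = 0.219.
Applying E = E° − (RT ln10/nF)·log Q gives +0.11 − (0.0592/2)(0.219) = +0.104 V.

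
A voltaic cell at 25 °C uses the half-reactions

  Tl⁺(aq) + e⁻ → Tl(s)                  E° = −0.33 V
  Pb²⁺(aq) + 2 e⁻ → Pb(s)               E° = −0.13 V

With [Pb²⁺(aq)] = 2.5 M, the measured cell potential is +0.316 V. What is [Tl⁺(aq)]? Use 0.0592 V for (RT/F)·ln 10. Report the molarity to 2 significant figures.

0.017 M

The Pb²⁺/Pb couple has the larger reduction potential, so it is the cathode: E°cell = −0.13 − (−0.33) = +0.20 V and n = 2.
Rearranging E = E° − (0.0592/n)·log Q gives log Q = 2(+0.20 − (+0.316))/0.0592 = −3.919.
For Pb²⁺(aq) + 2 Tl(s) → Pb(s) + 2 Tl⁺(aq), the reaction quotient is Q = [Tl⁺(aq)]^2 / [Pb²⁺(aq)].
Substituting the known concentrations and solving, log [Tl⁺(aq)] = −1.761 and [Tl⁺(aq)] = 0.017 M.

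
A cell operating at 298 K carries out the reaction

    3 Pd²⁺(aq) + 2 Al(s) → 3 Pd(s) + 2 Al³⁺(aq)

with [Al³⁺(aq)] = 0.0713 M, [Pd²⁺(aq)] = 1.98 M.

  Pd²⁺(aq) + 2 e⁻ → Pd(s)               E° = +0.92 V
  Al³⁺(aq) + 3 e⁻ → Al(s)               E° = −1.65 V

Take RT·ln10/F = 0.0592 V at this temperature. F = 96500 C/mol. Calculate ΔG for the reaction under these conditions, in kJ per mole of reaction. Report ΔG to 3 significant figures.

−1510 kJ/mol

With Pd²⁺/Pd reduced at the cathode, E°cell = +0.92 − (−1.65) = +2.57 V and n = 6.
The reaction quotient is [Al³⁺(aq)]^2 / [Pd²⁺(aq)]^3 = 0.000655; by Nernst, E = +2.57 − (0.0592/6)(−3.184) = +2.6014 V.
Then ΔG = −nFE = −6 × 96500 × +2.6014 J/mol = −1510 kJ/mol.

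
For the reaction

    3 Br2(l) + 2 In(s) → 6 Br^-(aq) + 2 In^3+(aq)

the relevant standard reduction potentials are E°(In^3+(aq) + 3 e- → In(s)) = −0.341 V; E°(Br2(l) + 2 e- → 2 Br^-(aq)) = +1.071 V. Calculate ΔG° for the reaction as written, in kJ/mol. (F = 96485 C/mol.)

−817 kJ/mol

In the reaction as written Br2(l) is reduced, so the Br₂/Br⁻ couple is the cathode and In³⁺/In is the anode.
E°cell = +1.071 − (−0.341) = +1.412 V; balancing electrons gives n = 6.
ΔG° = −nFE°cell = −(6)(96485)(+1.412) J/mol = −817 kJ/mol.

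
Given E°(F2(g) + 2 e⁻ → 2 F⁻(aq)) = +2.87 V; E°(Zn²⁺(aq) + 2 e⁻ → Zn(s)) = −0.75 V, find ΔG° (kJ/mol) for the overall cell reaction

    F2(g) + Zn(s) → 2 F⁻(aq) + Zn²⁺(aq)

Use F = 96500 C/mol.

−699 kJ/mol

In the reaction as written F2(g) is reduced, so the F₂/F⁻ couple is the cathode and Zn²⁺/Zn is the anode.
E°cell = +2.87 − (−0.75) = +3.62 V; balancing electrons gives n = 2.
ΔG° = −nFE°cell = −(2)(96500)(+3.62) J/mol = −699 kJ/mol.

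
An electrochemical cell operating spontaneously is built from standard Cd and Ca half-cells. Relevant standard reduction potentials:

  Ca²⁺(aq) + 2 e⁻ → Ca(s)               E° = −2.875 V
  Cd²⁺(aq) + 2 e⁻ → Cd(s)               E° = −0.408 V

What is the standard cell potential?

Of the two couples in this cell, the one with the more positive reduction potential is reduced at the cathode: here that is Cd²⁺/Cd (−0.408 V); Ca²⁺/Ca (−2.875 V) is the anode.
E°cell = E°(cathode) − E°(anode) = −0.408 − (−2.875) = +2.467 V.

+2.467 V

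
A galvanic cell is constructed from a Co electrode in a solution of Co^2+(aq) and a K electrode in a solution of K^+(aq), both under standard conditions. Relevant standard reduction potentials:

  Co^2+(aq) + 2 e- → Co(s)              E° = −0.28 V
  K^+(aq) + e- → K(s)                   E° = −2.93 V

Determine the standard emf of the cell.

The Co²⁺/Co couple has the higher E°, so Co ion is reduced (cathode) and K is oxidized (anode).
E°cell = E°(cathode) − E°(anode) = −0.28 − (−2.93) = +2.65 V.

+2.65 V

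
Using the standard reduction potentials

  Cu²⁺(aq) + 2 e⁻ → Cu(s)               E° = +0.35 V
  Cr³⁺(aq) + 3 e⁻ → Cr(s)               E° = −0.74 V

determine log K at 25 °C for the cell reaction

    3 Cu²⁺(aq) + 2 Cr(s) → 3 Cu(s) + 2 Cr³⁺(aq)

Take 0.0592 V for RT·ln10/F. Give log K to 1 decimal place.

The Cu²⁺/Cu couple is reduced (cathode); E°cell = +0.35 − (−0.74) = +1.09 V with n = 6.
At equilibrium E = 0, so log K = nE°cell / 0.0592 = (6)(+1.09) / 0.0592 = 110.5.

log K = 110.5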